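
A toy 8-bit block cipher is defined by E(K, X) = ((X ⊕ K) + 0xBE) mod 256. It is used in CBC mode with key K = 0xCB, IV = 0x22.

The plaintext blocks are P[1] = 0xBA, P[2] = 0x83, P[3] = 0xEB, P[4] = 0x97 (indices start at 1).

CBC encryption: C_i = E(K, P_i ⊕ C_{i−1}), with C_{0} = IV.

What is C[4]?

C[4] = 0x67

C[1]: P[1] ⊕ 0x22 = 0x98; E(K, 0x98) = 0x11.
C[2]: P[2] ⊕ 0x11 = 0x92; E(K, 0x92) = 0x17.
C[3]: P[3] ⊕ 0x17 = 0xFC; E(K, 0xFC) = 0xF5.
C[4]: P[4] ⊕ 0xF5 = 0x62; E(K, 0x62) = 0x67.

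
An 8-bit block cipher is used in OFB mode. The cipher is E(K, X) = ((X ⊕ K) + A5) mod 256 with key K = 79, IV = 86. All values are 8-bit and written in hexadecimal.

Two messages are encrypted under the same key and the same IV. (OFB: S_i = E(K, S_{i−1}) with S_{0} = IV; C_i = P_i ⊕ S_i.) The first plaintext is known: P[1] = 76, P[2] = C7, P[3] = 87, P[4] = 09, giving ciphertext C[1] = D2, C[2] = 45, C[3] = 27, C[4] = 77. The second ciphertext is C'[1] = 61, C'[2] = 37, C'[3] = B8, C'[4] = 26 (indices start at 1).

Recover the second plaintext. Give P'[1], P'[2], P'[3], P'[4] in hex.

In OFB with a reused IV, both messages share the same keystream S_i, so C_i ⊕ C'_i = P_i ⊕ P'_i and thus P'_i = P_i ⊕ C_i ⊕ C'_i.
P'[1]: 76 ⊕ D2 ⊕ 61 = C5.
P'[2]: C7 ⊕ 45 ⊕ 37 = B5.
P'[3]: 87 ⊕ 27 ⊕ B8 = 18.
P'[4]: 09 ⊕ 77 ⊕ 26 = 58.

P'[1] = C5, P'[2] = B5, P'[3] = 18, P'[4] = 58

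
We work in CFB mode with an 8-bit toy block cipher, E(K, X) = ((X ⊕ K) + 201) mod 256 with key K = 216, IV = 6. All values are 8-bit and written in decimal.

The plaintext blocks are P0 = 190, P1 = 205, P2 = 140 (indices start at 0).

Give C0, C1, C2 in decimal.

C0 = 25, C1 = 71, C2 = 228

CFB encryption: C_i = P_i ⊕ E(K, C_{i−1}), with C_{−1} = IV.
C0: E(K, 6) = 167; 190 ⊕ 167 = 25.
C1: E(K, 25) = 138; 205 ⊕ 138 = 71.
C2: E(K, 71) = 104; 140 ⊕ 104 = 228.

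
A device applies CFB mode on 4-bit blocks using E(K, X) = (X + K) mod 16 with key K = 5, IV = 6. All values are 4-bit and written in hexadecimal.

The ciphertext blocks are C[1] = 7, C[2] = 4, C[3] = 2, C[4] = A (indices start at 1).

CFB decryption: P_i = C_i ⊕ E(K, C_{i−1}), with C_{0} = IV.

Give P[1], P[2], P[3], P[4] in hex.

P[1] = C, P[2] = 8, P[3] = B, P[4] = D

P[1]: E(K, 6) = B; 7 ⊕ B = C.
P[2]: E(K, 7) = C; 4 ⊕ C = 8.
P[3]: E(K, 4) = 9; 2 ⊕ 9 = B.
P[4]: E(K, 2) = 7; A ⊕ 7 = D.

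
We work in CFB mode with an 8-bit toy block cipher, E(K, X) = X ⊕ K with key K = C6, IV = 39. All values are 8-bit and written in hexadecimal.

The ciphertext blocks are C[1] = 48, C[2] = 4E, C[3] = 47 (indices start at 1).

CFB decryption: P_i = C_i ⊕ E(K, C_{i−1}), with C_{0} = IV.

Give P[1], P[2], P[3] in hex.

P[1] = B7, P[2] = C0, P[3] = CF

P[1]: E(K, 39) = FF; 48 ⊕ FF = B7.
P[2]: E(K, 48) = 8E; 4E ⊕ 8E = C0.
P[3]: E(K, 4E) = 88; 47 ⊕ 88 = CF.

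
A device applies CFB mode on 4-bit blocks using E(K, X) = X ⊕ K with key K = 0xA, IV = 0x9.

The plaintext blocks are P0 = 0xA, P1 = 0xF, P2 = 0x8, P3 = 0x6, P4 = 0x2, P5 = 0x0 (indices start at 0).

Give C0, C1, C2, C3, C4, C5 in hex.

C0 = 0x9, C1 = 0xC, C2 = 0xE, C3 = 0x2, C4 = 0xA, C5 = 0x0

CFB encryption: C_i = P_i ⊕ E(K, C_{i−1}), with C_{−1} = IV.
C0: E(K, 0x9) = 0x3; 0xA ⊕ 0x3 = 0x9.
C1: E(K, 0x9) = 0x3; 0xF ⊕ 0x3 = 0xC.
C2: E(K, 0xC) = 0x6; 0x8 ⊕ 0x6 = 0xE.
C3: E(K, 0xE) = 0x4; 0x6 ⊕ 0x4 = 0x2.
C4: E(K, 0x2) = 0x8; 0x2 ⊕ 0x8 = 0xA.
C5: E(K, 0xA) = 0x0; 0x0 ⊕ 0x0 = 0x0.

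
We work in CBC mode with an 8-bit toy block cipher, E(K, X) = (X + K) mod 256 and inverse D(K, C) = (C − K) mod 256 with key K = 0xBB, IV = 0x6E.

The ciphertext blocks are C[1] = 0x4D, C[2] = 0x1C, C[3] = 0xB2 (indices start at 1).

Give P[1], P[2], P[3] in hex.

P[1] = 0xFC, P[2] = 0x2C, P[3] = 0xEB

CBC decryption: P_i = D(K, C_i) ⊕ C_{i−1}, with C_{0} = IV.
P[1]: D(K, 0x4D) = 0x92; 0x92 ⊕ 0x6E = 0xFC.
P[2]: D(K, 0x1C) = 0x61; 0x61 ⊕ 0x4D = 0x2C.
P[3]: D(K, 0xB2) = 0xF7; 0xF7 ⊕ 0x1C = 0xEB.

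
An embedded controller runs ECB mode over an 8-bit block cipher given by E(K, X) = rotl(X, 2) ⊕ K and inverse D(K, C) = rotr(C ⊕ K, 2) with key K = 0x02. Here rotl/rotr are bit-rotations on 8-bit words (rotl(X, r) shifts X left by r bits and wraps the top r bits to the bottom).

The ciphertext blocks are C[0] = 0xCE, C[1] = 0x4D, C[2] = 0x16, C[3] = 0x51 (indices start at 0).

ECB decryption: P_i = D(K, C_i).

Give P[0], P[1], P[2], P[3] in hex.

P[0]: D(K, 0xCE) = 0x33.
P[1]: D(K, 0x4D) = 0xD3.
P[2]: D(K, 0x16) = 0x05.
P[3]: D(K, 0x51) = 0xD4.

P[0] = 0x33, P[1] = 0xD3, P[2] = 0x05, P[3] = 0xD4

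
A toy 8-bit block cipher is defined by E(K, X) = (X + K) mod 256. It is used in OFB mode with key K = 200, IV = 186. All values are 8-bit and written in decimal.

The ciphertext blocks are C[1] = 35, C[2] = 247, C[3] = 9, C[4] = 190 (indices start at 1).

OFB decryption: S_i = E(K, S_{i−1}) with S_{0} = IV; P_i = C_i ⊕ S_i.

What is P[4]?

P[4] = 100

P[1]: S = E(K, 186) = 130; 35 ⊕ 130 = 161.
P[2]: S = E(K, 130) = 74; 247 ⊕ 74 = 189.
P[3]: S = E(K, 74) = 18; 9 ⊕ 18 = 27.
P[4]: S = E(K, 18) = 218; 190 ⊕ 218 = 100.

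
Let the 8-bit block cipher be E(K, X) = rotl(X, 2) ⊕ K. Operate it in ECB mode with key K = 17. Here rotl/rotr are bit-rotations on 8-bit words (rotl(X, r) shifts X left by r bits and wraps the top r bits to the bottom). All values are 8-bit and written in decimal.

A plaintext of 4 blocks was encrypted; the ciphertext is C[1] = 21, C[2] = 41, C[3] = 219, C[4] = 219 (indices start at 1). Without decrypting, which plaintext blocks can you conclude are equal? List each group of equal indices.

P[3] = P[4]

ECB encrypts each block independently with the same key, so equal ciphertext blocks imply equal plaintext blocks.
C[3] = C[4] = 219, so P[3] = P[4].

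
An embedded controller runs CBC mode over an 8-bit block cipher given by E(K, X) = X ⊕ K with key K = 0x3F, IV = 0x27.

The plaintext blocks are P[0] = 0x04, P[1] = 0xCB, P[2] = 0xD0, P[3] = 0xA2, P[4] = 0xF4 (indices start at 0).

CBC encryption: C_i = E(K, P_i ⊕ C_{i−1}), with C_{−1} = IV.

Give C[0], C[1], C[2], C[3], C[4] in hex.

C[0]: P[0] ⊕ 0x27 = 0x23; E(K, 0x23) = 0x1C.
C[1]: P[1] ⊕ 0x1C = 0xD7; E(K, 0xD7) = 0xE8.
C[2]: P[2] ⊕ 0xE8 = 0x38; E(K, 0x38) = 0x07.
C[3]: P[3] ⊕ 0x07 = 0xA5; E(K, 0xA5) = 0x9A.
C[4]: P[4] ⊕ 0x9A = 0x6E; E(K, 0x6E) = 0x51.

C[0] = 0x1C, C[1] = 0xE8, C[2] = 0x07, C[3] = 0x9A, C[4] = 0x51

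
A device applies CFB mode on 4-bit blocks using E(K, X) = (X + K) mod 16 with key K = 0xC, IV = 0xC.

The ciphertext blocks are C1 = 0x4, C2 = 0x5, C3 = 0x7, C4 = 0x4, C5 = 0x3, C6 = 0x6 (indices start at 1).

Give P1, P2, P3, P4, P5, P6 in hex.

P1 = 0xC, P2 = 0x5, P3 = 0x6, P4 = 0x7, P5 = 0x3, P6 = 0x9

CFB decryption: P_i = C_i ⊕ E(K, C_{i−1}), with C_{0} = IV.
P1: E(K, 0xC) = 0x8; 0x4 ⊕ 0x8 = 0xC.
P2: E(K, 0x4) = 0x0; 0x5 ⊕ 0x0 = 0x5.
P3: E(K, 0x5) = 0x1; 0x7 ⊕ 0x1 = 0x6.
P4: E(K, 0x7) = 0x3; 0x4 ⊕ 0x3 = 0x7.
P5: E(K, 0x4) = 0x0; 0x3 ⊕ 0x0 = 0x3.
P6: E(K, 0x3) = 0xF; 0x6 ⊕ 0xF = 0x9.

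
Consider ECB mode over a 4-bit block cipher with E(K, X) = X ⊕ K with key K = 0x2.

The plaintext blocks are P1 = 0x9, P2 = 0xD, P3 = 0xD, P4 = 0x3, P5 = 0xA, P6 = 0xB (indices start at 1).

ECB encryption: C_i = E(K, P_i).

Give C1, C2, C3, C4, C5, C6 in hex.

C1: E(K, 0x9) = 0xB.
C2: E(K, 0xD) = 0xF.
C3: E(K, 0xD) = 0xF.
C4: E(K, 0x3) = 0x1.
C5: E(K, 0xA) = 0x8.
C6: E(K, 0xB) = 0x9.

C1 = 0xB, C2 = 0xF, C3 = 0xF, C4 = 0x1, C5 = 0x8, C6 = 0x9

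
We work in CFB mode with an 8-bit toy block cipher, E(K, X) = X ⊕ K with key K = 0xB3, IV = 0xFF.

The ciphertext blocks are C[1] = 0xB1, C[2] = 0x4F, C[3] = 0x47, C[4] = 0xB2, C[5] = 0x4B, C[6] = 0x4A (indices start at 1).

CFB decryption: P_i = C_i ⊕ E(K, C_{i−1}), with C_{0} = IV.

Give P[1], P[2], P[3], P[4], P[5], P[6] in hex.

P[1]: E(K, 0xFF) = 0x4C; 0xB1 ⊕ 0x4C = 0xFD.
P[2]: E(K, 0xB1) = 0x02; 0x4F ⊕ 0x02 = 0x4D.
P[3]: E(K, 0x4F) = 0xFC; 0x47 ⊕ 0xFC = 0xBB.
P[4]: E(K, 0x47) = 0xF4; 0xB2 ⊕ 0xF4 = 0x46.
P[5]: E(K, 0xB2) = 0x01; 0x4B ⊕ 0x01 = 0x4A.
P[6]: E(K, 0x4B) = 0xF8; 0x4A ⊕ 0xF8 = 0xB2.

P[1] = 0xFD, P[2] = 0x4D, P[3] = 0xBB, P[4] = 0x46, P[5] = 0x4A, P[6] = 0xB2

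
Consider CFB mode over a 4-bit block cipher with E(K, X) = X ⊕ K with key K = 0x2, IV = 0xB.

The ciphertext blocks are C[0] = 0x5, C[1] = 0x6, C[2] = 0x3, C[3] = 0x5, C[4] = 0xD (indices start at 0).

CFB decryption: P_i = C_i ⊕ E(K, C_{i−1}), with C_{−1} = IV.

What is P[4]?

P[4] = 0xA

P[4]: E(K, 0x5) = 0x7; 0xD ⊕ 0x7 = 0xA.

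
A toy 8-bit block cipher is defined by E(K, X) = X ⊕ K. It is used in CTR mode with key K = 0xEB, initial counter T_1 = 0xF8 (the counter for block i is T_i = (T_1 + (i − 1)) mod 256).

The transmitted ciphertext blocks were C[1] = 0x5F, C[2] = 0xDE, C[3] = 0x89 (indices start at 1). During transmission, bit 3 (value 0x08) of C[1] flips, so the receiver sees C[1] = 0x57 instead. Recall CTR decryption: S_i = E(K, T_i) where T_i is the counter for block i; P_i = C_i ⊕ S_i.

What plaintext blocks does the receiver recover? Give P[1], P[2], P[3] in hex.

Only C[1] changed, to 0x57. In CTR, a change in C_i flips the same bit in P_i only; the keystream is unaffected. Decrypting the received ciphertext:
P[1]: T = 0xF8, S = E(K, T) = 0x13; 0x57 ⊕ 0x13 = 0x44.
P[2]: T = 0xF9, S = E(K, T) = 0x12; 0xDE ⊕ 0x12 = 0xCC.
P[3]: T = 0xFA, S = E(K, T) = 0x11; 0x89 ⊕ 0x11 = 0x98.
Blocks that differ from the original plaintext: P[1].

P[1] = 0x44, P[2] = 0xCC, P[3] = 0x98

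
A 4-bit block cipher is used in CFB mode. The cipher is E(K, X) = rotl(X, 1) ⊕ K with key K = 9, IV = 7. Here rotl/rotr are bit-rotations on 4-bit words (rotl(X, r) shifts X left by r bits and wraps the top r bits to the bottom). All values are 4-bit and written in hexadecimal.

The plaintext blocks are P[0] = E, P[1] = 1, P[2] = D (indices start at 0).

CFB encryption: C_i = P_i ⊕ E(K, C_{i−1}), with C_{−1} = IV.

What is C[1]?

C[0]: E(K, 7) = 7; E ⊕ 7 = 9.
C[1]: E(K, 9) = A; 1 ⊕ A = B.

C[1] = B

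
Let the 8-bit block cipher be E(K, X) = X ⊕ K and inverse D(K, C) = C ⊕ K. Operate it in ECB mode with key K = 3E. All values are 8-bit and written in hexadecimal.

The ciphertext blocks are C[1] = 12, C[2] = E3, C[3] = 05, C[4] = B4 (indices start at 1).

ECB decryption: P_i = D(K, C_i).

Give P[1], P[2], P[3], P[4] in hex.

P[1] = 2C, P[2] = DD, P[3] = 3B, P[4] = 8A

P[1]: D(K, 12) = 2C.
P[2]: D(K, E3) = DD.
P[3]: D(K, 05) = 3B.
P[4]: D(K, B4) = 8A.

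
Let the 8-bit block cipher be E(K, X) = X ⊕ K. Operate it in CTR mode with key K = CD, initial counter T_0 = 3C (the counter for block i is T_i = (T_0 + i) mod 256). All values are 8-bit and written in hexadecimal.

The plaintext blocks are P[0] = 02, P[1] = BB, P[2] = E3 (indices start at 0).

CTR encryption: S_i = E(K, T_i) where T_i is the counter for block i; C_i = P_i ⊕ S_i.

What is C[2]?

C[0]: T = 3C, S = E(K, T) = F1; 02 ⊕ F1 = F3.
C[1]: T = 3D, S = E(K, T) = F0; BB ⊕ F0 = 4B.
C[2]: T = 3E, S = E(K, T) = F3; E3 ⊕ F3 = 10.

C[2] = 10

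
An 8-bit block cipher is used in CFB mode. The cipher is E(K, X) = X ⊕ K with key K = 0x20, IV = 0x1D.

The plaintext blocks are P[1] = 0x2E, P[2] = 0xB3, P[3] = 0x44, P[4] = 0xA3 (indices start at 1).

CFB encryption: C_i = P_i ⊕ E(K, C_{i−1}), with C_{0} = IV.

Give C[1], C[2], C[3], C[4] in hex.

C[1]: E(K, 0x1D) = 0x3D; 0x2E ⊕ 0x3D = 0x13.
C[2]: E(K, 0x13) = 0x33; 0xB3 ⊕ 0x33 = 0x80.
C[3]: E(K, 0x80) = 0xA0; 0x44 ⊕ 0xA0 = 0xE4.
C[4]: E(K, 0xE4) = 0xC4; 0xA3 ⊕ 0xC4 = 0x67.

C[1] = 0x13, C[2] = 0x80, C[3] = 0xE4, C[4] = 0x67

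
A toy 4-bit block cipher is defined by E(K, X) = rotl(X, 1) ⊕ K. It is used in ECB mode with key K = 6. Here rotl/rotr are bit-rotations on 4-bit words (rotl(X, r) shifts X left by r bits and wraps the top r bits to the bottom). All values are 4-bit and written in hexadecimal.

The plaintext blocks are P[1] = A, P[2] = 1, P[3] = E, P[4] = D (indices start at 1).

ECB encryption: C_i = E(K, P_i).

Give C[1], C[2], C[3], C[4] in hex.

C[1] = 3, C[2] = 4, C[3] = B, C[4] = D

C[1]: E(K, A) = 3.
C[2]: E(K, 1) = 4.
C[3]: E(K, E) = B.
C[4]: E(K, D) = D.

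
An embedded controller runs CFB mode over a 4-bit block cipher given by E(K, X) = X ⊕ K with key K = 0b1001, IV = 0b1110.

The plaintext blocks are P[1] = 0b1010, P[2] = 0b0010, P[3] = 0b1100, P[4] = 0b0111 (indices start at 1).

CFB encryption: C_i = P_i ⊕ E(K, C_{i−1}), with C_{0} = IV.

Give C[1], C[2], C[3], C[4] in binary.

C[1]: E(K, 0b1110) = 0b0111; 0b1010 ⊕ 0b0111 = 0b1101.
C[2]: E(K, 0b1101) = 0b0100; 0b0010 ⊕ 0b0100 = 0b0110.
C[3]: E(K, 0b0110) = 0b1111; 0b1100 ⊕ 0b1111 = 0b0011.
C[4]: E(K, 0b0011) = 0b1010; 0b0111 ⊕ 0b1010 = 0b1101.

C[1] = 0b1101, C[2] = 0b0110, C[3] = 0b0011, C[4] = 0b1101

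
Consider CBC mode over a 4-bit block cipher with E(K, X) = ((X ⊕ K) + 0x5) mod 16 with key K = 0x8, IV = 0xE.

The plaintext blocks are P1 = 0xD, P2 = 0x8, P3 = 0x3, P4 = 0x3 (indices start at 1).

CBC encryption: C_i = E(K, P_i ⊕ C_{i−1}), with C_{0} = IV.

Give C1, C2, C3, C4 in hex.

C1: P1 ⊕ 0xE = 0x3; E(K, 0x3) = 0x0.
C2: P2 ⊕ 0x0 = 0x8; E(K, 0x8) = 0x5.
C3: P3 ⊕ 0x5 = 0x6; E(K, 0x6) = 0x3.
C4: P4 ⊕ 0x3 = 0x0; E(K, 0x0) = 0xD.

C1 = 0x0, C2 = 0x5, C3 = 0x3, C4 = 0xD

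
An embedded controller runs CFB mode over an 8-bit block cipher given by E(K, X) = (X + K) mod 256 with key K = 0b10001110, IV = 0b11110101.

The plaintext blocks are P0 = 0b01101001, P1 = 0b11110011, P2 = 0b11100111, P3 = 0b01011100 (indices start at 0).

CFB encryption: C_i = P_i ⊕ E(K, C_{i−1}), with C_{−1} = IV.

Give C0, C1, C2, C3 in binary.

C0: E(K, 0b11110101) = 0b10000011; 0b01101001 ⊕ 0b10000011 = 0b11101010.
C1: E(K, 0b11101010) = 0b01111000; 0b11110011 ⊕ 0b01111000 = 0b10001011.
C2: E(K, 0b10001011) = 0b00011001; 0b11100111 ⊕ 0b00011001 = 0b11111110.
C3: E(K, 0b11111110) = 0b10001100; 0b01011100 ⊕ 0b10001100 = 0b11010000.

C0 = 0b11101010, C1 = 0b10001011, C2 = 0b11111110, C3 = 0b11010000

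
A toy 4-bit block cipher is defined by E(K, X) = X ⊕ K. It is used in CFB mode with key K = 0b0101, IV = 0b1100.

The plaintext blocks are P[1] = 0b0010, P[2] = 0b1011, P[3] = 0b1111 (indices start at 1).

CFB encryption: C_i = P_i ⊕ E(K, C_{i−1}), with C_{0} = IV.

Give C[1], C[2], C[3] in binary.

C[1] = 0b1011, C[2] = 0b0101, C[3] = 0b1111

C[1]: E(K, 0b1100) = 0b1001; 0b0010 ⊕ 0b1001 = 0b1011.
C[2]: E(K, 0b1011) = 0b1110; 0b1011 ⊕ 0b1110 = 0b0101.
C[3]: E(K, 0b0101) = 0b0000; 0b1111 ⊕ 0b0000 = 0b1111.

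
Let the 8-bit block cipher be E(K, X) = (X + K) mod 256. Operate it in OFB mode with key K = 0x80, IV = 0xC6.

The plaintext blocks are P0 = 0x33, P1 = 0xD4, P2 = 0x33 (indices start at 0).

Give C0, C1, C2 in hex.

OFB encryption: S_i = E(K, S_{i−1}) with S_{−1} = IV; C_i = P_i ⊕ S_i.
C0: S = E(K, 0xC6) = 0x46; 0x33 ⊕ 0x46 = 0x75.
C1: S = E(K, 0x46) = 0xC6; 0xD4 ⊕ 0xC6 = 0x12.
C2: S = E(K, 0xC6) = 0x46; 0x33 ⊕ 0x46 = 0x75.

C0 = 0x75, C1 = 0x12, C2 = 0x75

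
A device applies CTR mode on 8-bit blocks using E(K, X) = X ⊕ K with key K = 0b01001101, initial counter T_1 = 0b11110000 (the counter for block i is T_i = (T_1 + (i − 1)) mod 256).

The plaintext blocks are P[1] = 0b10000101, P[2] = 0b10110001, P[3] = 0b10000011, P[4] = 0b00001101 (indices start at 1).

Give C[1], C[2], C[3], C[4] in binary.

C[1] = 0b00111000, C[2] = 0b00001101, C[3] = 0b00111100, C[4] = 0b10110011

CTR encryption: S_i = E(K, T_i) where T_i is the counter for block i; C_i = P_i ⊕ S_i.
C[1]: T = 0b11110000, S = E(K, T) = 0b10111101; 0b10000101 ⊕ 0b10111101 = 0b00111000.
C[2]: T = 0b11110001, S = E(K, T) = 0b10111100; 0b10110001 ⊕ 0b10111100 = 0b00001101.
C[3]: T = 0b11110010, S = E(K, T) = 0b10111111; 0b10000011 ⊕ 0b10111111 = 0b00111100.
C[4]: T = 0b11110011, S = E(K, T) = 0b10111110; 0b00001101 ⊕ 0b10111110 = 0b10110011.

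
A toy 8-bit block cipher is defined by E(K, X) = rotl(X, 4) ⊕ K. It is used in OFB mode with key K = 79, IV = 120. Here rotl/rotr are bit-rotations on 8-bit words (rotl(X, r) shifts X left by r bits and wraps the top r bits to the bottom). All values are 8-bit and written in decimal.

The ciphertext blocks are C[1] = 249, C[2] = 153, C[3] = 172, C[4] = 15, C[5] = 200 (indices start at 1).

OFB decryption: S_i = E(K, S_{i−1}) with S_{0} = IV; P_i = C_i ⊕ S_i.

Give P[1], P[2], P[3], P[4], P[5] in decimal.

P[1] = 49, P[2] = 90, P[3] = 223, P[4] = 119, P[5] = 0

P[1]: S = E(K, 120) = 200; 249 ⊕ 200 = 49.
P[2]: S = E(K, 200) = 195; 153 ⊕ 195 = 90.
P[3]: S = E(K, 195) = 115; 172 ⊕ 115 = 223.
P[4]: S = E(K, 115) = 120; 15 ⊕ 120 = 119.
P[5]: S = E(K, 120) = 200; 200 ⊕ 200 = 0.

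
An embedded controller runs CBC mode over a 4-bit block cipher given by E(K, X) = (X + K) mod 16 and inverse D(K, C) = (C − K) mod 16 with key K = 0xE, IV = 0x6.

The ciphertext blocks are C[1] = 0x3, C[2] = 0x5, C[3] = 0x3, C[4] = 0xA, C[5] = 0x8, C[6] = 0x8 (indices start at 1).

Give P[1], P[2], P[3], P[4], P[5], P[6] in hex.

P[1] = 0x3, P[2] = 0x4, P[3] = 0x0, P[4] = 0xF, P[5] = 0x0, P[6] = 0x2

CBC decryption: P_i = D(K, C_i) ⊕ C_{i−1}, with C_{0} = IV.
P[1]: D(K, 0x3) = 0x5; 0x5 ⊕ 0x6 = 0x3.
P[2]: D(K, 0x5) = 0x7; 0x7 ⊕ 0x3 = 0x4.
P[3]: D(K, 0x3) = 0x5; 0x5 ⊕ 0x5 = 0x0.
P[4]: D(K, 0xA) = 0xC; 0xC ⊕ 0x3 = 0xF.
P[5]: D(K, 0x8) = 0xA; 0xA ⊕ 0xA = 0x0.
P[6]: D(K, 0x8) = 0xA; 0xA ⊕ 0x8 = 0x2.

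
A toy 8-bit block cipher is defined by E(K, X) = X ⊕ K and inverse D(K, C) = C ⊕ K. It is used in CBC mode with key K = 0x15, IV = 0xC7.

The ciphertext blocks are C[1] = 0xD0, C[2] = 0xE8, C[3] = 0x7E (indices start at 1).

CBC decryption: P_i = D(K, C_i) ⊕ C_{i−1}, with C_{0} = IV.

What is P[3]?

P[3] = 0x83

P[3]: D(K, 0x7E) = 0x6B; 0x6B ⊕ 0xE8 = 0x83.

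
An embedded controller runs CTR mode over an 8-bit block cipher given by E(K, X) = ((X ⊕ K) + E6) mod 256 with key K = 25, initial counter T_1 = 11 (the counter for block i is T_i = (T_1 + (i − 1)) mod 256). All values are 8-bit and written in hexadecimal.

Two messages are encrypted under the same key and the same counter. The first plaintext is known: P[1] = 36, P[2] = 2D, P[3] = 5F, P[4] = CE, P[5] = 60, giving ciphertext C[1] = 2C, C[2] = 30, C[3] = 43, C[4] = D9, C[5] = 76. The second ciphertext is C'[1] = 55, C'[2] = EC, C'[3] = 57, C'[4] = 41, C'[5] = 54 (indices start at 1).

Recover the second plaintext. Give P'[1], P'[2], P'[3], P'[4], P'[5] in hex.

In CTR with a reused counter, both messages share the same keystream S_i, so C_i ⊕ C'_i = P_i ⊕ P'_i and thus P'_i = P_i ⊕ C_i ⊕ C'_i.
P'[1]: 36 ⊕ 2C ⊕ 55 = 4F.
P'[2]: 2D ⊕ 30 ⊕ EC = F1.
P'[3]: 5F ⊕ 43 ⊕ 57 = 4B.
P'[4]: CE ⊕ D9 ⊕ 41 = 56.
P'[5]: 60 ⊕ 76 ⊕ 54 = 42.

P'[1] = 4F, P'[2] = F1, P'[3] = 4B, P'[4] = 56, P'[5] = 42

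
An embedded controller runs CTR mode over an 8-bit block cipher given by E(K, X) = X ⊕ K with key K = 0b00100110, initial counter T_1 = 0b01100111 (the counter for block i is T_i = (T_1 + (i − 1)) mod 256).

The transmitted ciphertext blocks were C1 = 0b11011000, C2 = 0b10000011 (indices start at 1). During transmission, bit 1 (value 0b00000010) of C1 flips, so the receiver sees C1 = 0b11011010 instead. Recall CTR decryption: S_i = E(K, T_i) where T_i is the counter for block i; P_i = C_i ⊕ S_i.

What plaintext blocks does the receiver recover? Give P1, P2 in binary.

P1 = 0b10011011, P2 = 0b11001101

Only C1 changed, to 0b11011010. In CTR, a change in C_i flips the same bit in P_i only; the keystream is unaffected. Decrypting the received ciphertext:
P1: T = 0b01100111, S = E(K, T) = 0b01000001; 0b11011010 ⊕ 0b01000001 = 0b10011011.
P2: T = 0b01101000, S = E(K, T) = 0b01001110; 0b10000011 ⊕ 0b01001110 = 0b11001101.
Blocks that differ from the original plaintext: P1.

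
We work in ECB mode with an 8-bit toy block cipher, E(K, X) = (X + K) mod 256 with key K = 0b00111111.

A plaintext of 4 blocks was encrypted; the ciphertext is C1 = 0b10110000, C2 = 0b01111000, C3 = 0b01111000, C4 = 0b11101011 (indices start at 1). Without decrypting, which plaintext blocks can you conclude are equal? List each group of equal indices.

ECB encrypts each block independently with the same key, so equal ciphertext blocks imply equal plaintext blocks.
C2 = C3 = 0b01111000, so P2 = P3.

P2 = P3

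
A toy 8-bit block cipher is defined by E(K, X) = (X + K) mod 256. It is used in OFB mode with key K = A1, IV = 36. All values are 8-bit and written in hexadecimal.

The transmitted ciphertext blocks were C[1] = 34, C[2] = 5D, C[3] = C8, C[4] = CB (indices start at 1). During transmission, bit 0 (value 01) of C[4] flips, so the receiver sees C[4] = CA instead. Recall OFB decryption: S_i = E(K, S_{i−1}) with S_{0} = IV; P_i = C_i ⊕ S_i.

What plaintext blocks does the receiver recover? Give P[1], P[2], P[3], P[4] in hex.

Only C[4] changed, to CA. In OFB, a change in C_i flips the same bit in P_i only; the keystream is unaffected. Decrypting the received ciphertext:
P[1]: S = E(K, 36) = D7; 34 ⊕ D7 = E3.
P[2]: S = E(K, D7) = 78; 5D ⊕ 78 = 25.
P[3]: S = E(K, 78) = 19; C8 ⊕ 19 = D1.
P[4]: S = E(K, 19) = BA; CA ⊕ BA = 70.
Blocks that differ from the original plaintext: P[4].

P[1] = E3, P[2] = 25, P[3] = D1, P[4] = 70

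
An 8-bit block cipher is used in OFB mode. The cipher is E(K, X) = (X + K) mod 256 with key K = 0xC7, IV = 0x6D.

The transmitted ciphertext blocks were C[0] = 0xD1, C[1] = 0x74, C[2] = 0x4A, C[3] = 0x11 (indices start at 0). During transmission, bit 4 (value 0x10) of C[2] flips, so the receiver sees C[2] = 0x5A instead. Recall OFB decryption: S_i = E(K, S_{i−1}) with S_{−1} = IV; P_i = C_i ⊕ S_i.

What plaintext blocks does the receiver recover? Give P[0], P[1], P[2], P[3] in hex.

P[0] = 0xE5, P[1] = 0x8F, P[2] = 0x98, P[3] = 0x98

Only C[2] changed, to 0x5A. In OFB, a change in C_i flips the same bit in P_i only; the keystream is unaffected. Decrypting the received ciphertext:
P[0]: S = E(K, 0x6D) = 0x34; 0xD1 ⊕ 0x34 = 0xE5.
P[1]: S = E(K, 0x34) = 0xFB; 0x74 ⊕ 0xFB = 0x8F.
P[2]: S = E(K, 0xFB) = 0xC2; 0x5A ⊕ 0xC2 = 0x98.
P[3]: S = E(K, 0xC2) = 0x89; 0x11 ⊕ 0x89 = 0x98.
Blocks that differ from the original plaintext: P[2].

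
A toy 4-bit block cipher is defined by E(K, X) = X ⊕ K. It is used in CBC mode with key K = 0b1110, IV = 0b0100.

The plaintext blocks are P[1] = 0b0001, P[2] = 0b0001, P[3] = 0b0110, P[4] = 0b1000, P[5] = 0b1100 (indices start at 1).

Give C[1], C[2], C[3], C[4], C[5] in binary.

CBC encryption: C_i = E(K, P_i ⊕ C_{i−1}), with C_{0} = IV.
C[1]: P[1] ⊕ 0b0100 = 0b0101; E(K, 0b0101) = 0b1011.
C[2]: P[2] ⊕ 0b1011 = 0b1010; E(K, 0b1010) = 0b0100.
C[3]: P[3] ⊕ 0b0100 = 0b0010; E(K, 0b0010) = 0b1100.
C[4]: P[4] ⊕ 0b1100 = 0b0100; E(K, 0b0100) = 0b1010.
C[5]: P[5] ⊕ 0b1010 = 0b0110; E(K, 0b0110) = 0b1000.

C[1] = 0b1011, C[2] = 0b0100, C[3] = 0b1100, C[4] = 0b1010, C[5] = 0b1000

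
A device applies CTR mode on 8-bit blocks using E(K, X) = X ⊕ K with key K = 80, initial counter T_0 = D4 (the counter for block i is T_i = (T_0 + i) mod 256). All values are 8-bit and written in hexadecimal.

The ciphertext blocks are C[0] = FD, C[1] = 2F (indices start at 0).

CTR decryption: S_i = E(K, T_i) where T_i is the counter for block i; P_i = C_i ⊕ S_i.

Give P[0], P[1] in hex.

P[0] = A9, P[1] = 7A

P[0]: T = D4, S = E(K, T) = 54; FD ⊕ 54 = A9.
P[1]: T = D5, S = E(K, T) = 55; 2F ⊕ 55 = 7A.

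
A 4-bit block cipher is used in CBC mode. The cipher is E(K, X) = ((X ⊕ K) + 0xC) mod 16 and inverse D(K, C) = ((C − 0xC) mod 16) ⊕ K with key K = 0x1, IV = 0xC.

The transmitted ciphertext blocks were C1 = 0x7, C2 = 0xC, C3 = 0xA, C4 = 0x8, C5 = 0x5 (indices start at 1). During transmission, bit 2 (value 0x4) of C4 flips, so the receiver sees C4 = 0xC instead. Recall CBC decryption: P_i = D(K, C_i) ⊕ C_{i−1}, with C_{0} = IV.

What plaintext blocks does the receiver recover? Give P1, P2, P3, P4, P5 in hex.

Only C4 changed, to 0xC. In CBC, a change in C_i garbles P_i and flips the same bit in P_{i+1}. Decrypting the received ciphertext:
P1: D(K, 0x7) = 0xA; 0xA ⊕ 0xC = 0x6.
P2: D(K, 0xC) = 0x1; 0x1 ⊕ 0x7 = 0x6.
P3: D(K, 0xA) = 0xF; 0xF ⊕ 0xC = 0x3.
P4: D(K, 0xC) = 0x1; 0x1 ⊕ 0xA = 0xB.
P5: D(K, 0x5) = 0x8; 0x8 ⊕ 0xC = 0x4.
Blocks that differ from the original plaintext: P4, P5.

P1 = 0x6, P2 = 0x6, P3 = 0x3, P4 = 0xB, P5 = 0x4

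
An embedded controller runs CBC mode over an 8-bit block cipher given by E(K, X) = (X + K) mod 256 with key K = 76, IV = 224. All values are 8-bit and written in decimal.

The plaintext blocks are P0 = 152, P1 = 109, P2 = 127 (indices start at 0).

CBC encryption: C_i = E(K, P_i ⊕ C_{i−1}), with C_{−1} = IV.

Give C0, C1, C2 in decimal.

C0: P0 ⊕ 224 = 120; E(K, 120) = 196.
C1: P1 ⊕ 196 = 169; E(K, 169) = 245.
C2: P2 ⊕ 245 = 138; E(K, 138) = 214.

C0 = 196, C1 = 245, C2 = 214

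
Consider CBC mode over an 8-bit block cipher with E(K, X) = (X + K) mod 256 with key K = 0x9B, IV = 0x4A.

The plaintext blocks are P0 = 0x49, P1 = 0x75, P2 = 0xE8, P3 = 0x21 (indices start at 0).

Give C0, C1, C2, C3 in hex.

C0 = 0x9E, C1 = 0x86, C2 = 0x09, C3 = 0xC3

CBC encryption: C_i = E(K, P_i ⊕ C_{i−1}), with C_{−1} = IV.
C0: P0 ⊕ 0x4A = 0x03; E(K, 0x03) = 0x9E.
C1: P1 ⊕ 0x9E = 0xEB; E(K, 0xEB) = 0x86.
C2: P2 ⊕ 0x86 = 0x6E; E(K, 0x6E) = 0x09.
C3: P3 ⊕ 0x09 = 0x28; E(K, 0x28) = 0xC3.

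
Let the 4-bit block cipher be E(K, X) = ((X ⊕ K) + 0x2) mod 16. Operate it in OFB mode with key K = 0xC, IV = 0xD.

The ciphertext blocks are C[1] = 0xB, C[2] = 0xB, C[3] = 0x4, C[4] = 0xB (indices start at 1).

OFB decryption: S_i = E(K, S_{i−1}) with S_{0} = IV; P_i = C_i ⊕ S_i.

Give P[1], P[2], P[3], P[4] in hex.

P[1] = 0x8, P[2] = 0xA, P[3] = 0xB, P[4] = 0xE

P[1]: S = E(K, 0xD) = 0x3; 0xB ⊕ 0x3 = 0x8.
P[2]: S = E(K, 0x3) = 0x1; 0xB ⊕ 0x1 = 0xA.
P[3]: S = E(K, 0x1) = 0xF; 0x4 ⊕ 0xF = 0xB.
P[4]: S = E(K, 0xF) = 0x5; 0xB ⊕ 0x5 = 0xE.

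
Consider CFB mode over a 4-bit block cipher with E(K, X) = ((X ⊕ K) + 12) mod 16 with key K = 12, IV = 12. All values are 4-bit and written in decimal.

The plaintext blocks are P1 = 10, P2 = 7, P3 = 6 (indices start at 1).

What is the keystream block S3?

CFB encryption: C_i = P_i ⊕ E(K, C_{i−1}), with C_{0} = IV.
C1: E(K, 12) = 12; 10 ⊕ 12 = 6.
C2: E(K, 6) = 6; 7 ⊕ 6 = 1.
C3: E(K, 1) = 9; 6 ⊕ 9 = 15.
So S3 = 9.

9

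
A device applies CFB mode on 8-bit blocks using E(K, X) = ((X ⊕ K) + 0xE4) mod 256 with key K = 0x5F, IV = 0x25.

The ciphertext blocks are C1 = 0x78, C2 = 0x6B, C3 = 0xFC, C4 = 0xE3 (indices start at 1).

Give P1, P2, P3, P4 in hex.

P1 = 0x26, P2 = 0x60, P3 = 0xE4, P4 = 0x64

CFB decryption: P_i = C_i ⊕ E(K, C_{i−1}), with C_{0} = IV.
P1: E(K, 0x25) = 0x5E; 0x78 ⊕ 0x5E = 0x26.
P2: E(K, 0x78) = 0x0B; 0x6B ⊕ 0x0B = 0x60.
P3: E(K, 0x6B) = 0x18; 0xFC ⊕ 0x18 = 0xE4.
P4: E(K, 0xFC) = 0x87; 0xE3 ⊕ 0x87 = 0x64.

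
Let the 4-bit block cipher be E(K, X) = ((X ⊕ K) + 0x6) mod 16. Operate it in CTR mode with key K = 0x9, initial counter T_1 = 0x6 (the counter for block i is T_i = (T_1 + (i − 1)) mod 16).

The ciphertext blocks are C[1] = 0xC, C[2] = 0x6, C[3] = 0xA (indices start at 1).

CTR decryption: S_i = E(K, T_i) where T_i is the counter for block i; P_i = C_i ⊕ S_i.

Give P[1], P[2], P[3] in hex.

P[1] = 0x9, P[2] = 0x2, P[3] = 0xD

P[1]: T = 0x6, S = E(K, T) = 0x5; 0xC ⊕ 0x5 = 0x9.
P[2]: T = 0x7, S = E(K, T) = 0x4; 0x6 ⊕ 0x4 = 0x2.
P[3]: T = 0x8, S = E(K, T) = 0x7; 0xA ⊕ 0x7 = 0xD.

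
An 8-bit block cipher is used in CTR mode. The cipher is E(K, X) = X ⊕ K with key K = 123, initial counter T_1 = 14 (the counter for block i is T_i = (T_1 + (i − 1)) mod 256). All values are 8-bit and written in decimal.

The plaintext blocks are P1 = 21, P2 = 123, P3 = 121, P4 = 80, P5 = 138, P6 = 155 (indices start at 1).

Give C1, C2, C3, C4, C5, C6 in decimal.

CTR encryption: S_i = E(K, T_i) where T_i is the counter for block i; C_i = P_i ⊕ S_i.
C1: T = 14, S = E(K, T) = 117; 21 ⊕ 117 = 96.
C2: T = 15, S = E(K, T) = 116; 123 ⊕ 116 = 15.
C3: T = 16, S = E(K, T) = 107; 121 ⊕ 107 = 18.
C4: T = 17, S = E(K, T) = 106; 80 ⊕ 106 = 58.
C5: T = 18, S = E(K, T) = 105; 138 ⊕ 105 = 227.
C6: T = 19, S = E(K, T) = 104; 155 ⊕ 104 = 243.

C1 = 96, C2 = 15, C3 = 18, C4 = 58, C5 = 227, C6 = 243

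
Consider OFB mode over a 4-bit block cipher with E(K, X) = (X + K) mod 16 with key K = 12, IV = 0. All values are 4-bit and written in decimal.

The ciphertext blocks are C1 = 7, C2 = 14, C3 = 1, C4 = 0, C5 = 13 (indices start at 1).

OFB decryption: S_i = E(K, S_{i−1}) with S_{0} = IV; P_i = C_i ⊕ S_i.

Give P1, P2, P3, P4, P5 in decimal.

P1: S = E(K, 0) = 12; 7 ⊕ 12 = 11.
P2: S = E(K, 12) = 8; 14 ⊕ 8 = 6.
P3: S = E(K, 8) = 4; 1 ⊕ 4 = 5.
P4: S = E(K, 4) = 0; 0 ⊕ 0 = 0.
P5: S = E(K, 0) = 12; 13 ⊕ 12 = 1.

P1 = 11, P2 = 6, P3 = 5, P4 = 0, P5 = 1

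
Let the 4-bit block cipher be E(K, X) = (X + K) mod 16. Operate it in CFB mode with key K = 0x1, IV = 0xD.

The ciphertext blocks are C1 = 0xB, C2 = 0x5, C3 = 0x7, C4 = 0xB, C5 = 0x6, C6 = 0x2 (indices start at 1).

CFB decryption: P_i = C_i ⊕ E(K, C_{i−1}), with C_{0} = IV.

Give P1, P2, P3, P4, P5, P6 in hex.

P1 = 0x5, P2 = 0x9, P3 = 0x1, P4 = 0x3, P5 = 0xA, P6 = 0x5

P1: E(K, 0xD) = 0xE; 0xB ⊕ 0xE = 0x5.
P2: E(K, 0xB) = 0xC; 0x5 ⊕ 0xC = 0x9.
P3: E(K, 0x5) = 0x6; 0x7 ⊕ 0x6 = 0x1.
P4: E(K, 0x7) = 0x8; 0xB ⊕ 0x8 = 0x3.
P5: E(K, 0xB) = 0xC; 0x6 ⊕ 0xC = 0xA.
P6: E(K, 0x6) = 0x7; 0x2 ⊕ 0x7 = 0x5.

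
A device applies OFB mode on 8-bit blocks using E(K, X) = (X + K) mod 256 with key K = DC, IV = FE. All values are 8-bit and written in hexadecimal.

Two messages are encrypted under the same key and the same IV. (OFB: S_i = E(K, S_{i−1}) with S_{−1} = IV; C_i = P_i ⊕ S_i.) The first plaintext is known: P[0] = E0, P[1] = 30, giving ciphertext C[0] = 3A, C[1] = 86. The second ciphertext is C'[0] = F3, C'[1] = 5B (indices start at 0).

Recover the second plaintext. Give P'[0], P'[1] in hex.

P'[0] = 29, P'[1] = ED

In OFB with a reused IV, both messages share the same keystream S_i, so C_i ⊕ C'_i = P_i ⊕ P'_i and thus P'_i = P_i ⊕ C_i ⊕ C'_i.
P'[0]: E0 ⊕ 3A ⊕ F3 = 29.
P'[1]: 30 ⊕ 86 ⊕ 5B = ED.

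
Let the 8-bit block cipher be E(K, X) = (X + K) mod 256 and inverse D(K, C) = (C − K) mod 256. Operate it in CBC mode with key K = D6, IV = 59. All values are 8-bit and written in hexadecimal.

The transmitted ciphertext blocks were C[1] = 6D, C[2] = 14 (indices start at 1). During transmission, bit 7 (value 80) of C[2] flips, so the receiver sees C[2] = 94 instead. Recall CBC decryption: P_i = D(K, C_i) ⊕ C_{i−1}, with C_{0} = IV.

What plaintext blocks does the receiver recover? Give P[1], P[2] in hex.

Only C[2] changed, to 94. In CBC, a change in C_i garbles P_i and flips the same bit in P_{i+1}. Decrypting the received ciphertext:
P[1]: D(K, 6D) = 97; 97 ⊕ 59 = CE.
P[2]: D(K, 94) = BE; BE ⊕ 6D = D3.
Blocks that differ from the original plaintext: P[2].

P[1] = CE, P[2] = D3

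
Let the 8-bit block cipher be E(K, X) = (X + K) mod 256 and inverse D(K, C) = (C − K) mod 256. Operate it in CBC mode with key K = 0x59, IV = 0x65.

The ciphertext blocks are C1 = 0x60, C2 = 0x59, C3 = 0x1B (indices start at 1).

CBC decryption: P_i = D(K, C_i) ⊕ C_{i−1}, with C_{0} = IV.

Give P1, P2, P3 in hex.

P1 = 0x62, P2 = 0x60, P3 = 0x9B

P1: D(K, 0x60) = 0x07; 0x07 ⊕ 0x65 = 0x62.
P2: D(K, 0x59) = 0x00; 0x00 ⊕ 0x60 = 0x60.
P3: D(K, 0x1B) = 0xC2; 0xC2 ⊕ 0x59 = 0x9B.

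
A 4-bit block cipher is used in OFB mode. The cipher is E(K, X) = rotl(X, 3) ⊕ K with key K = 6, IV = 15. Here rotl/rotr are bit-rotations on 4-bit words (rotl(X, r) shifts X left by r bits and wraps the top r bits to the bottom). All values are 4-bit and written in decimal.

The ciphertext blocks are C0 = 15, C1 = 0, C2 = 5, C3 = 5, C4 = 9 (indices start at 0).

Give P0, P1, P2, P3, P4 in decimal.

P0 = 6, P1 = 10, P2 = 6, P3 = 10, P4 = 0

OFB decryption: S_i = E(K, S_{i−1}) with S_{−1} = IV; P_i = C_i ⊕ S_i.
P0: S = E(K, 15) = 9; 15 ⊕ 9 = 6.
P1: S = E(K, 9) = 10; 0 ⊕ 10 = 10.
P2: S = E(K, 10) = 3; 5 ⊕ 3 = 6.
P3: S = E(K, 3) = 15; 5 ⊕ 15 = 10.
P4: S = E(K, 15) = 9; 9 ⊕ 9 = 0.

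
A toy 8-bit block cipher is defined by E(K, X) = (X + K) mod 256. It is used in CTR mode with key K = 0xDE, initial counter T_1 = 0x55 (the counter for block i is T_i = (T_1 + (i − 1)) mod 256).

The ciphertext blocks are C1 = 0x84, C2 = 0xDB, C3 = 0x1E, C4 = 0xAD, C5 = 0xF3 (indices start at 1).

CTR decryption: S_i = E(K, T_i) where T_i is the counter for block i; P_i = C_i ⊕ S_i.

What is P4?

P4: T = 0x58, S = E(K, T) = 0x36; 0xAD ⊕ 0x36 = 0x9B.

P4 = 0x9B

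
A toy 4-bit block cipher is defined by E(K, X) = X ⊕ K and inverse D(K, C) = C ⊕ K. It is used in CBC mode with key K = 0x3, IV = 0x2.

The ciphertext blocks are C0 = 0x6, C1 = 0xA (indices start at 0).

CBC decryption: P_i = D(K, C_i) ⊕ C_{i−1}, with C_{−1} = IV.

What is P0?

P0 = 0x7

P0: D(K, 0x6) = 0x5; 0x5 ⊕ 0x2 = 0x7.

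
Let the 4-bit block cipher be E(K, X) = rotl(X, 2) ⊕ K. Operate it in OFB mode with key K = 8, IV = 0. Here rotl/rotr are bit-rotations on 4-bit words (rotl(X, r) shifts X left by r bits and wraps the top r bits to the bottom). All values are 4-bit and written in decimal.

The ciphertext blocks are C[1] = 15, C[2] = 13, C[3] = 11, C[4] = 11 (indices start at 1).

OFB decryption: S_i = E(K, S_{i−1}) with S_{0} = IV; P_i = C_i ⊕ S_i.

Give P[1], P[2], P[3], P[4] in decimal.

P[1] = 7, P[2] = 7, P[3] = 9, P[4] = 11

P[1]: S = E(K, 0) = 8; 15 ⊕ 8 = 7.
P[2]: S = E(K, 8) = 10; 13 ⊕ 10 = 7.
P[3]: S = E(K, 10) = 2; 11 ⊕ 2 = 9.
P[4]: S = E(K, 2) = 0; 11 ⊕ 0 = 11.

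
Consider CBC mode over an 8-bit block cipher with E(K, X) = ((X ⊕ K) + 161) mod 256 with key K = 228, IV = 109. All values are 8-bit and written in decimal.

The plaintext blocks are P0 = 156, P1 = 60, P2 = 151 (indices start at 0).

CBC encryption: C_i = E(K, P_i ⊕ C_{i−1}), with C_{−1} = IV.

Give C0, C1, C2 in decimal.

C0 = 182, C1 = 15, C2 = 29

C0: P0 ⊕ 109 = 241; E(K, 241) = 182.
C1: P1 ⊕ 182 = 138; E(K, 138) = 15.
C2: P2 ⊕ 15 = 152; E(K, 152) = 29.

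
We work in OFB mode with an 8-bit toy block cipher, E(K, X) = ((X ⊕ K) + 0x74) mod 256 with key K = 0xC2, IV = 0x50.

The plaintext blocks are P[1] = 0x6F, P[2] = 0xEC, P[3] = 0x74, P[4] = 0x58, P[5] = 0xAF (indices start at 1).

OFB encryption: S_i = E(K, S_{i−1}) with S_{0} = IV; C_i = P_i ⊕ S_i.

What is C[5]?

C[5] = 0xF9

C[1]: S = E(K, 0x50) = 0x06; 0x6F ⊕ 0x06 = 0x69.
C[2]: S = E(K, 0x06) = 0x38; 0xEC ⊕ 0x38 = 0xD4.
C[3]: S = E(K, 0x38) = 0x6E; 0x74 ⊕ 0x6E = 0x1A.
C[4]: S = E(K, 0x6E) = 0x20; 0x58 ⊕ 0x20 = 0x78.
C[5]: S = E(K, 0x20) = 0x56; 0xAF ⊕ 0x56 = 0xF9.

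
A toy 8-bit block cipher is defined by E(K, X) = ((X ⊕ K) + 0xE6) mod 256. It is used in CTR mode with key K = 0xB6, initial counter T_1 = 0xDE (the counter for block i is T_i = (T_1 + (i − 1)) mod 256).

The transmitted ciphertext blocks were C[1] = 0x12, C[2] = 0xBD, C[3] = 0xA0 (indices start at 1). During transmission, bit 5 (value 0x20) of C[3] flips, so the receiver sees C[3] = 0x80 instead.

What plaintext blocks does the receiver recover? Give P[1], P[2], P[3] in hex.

CTR decryption: S_i = E(K, T_i) where T_i is the counter for block i; P_i = C_i ⊕ S_i.
Only C[3] changed, to 0x80. In CTR, a change in C_i flips the same bit in P_i only; the keystream is unaffected. Decrypting the received ciphertext:
P[1]: T = 0xDE, S = E(K, T) = 0x4E; 0x12 ⊕ 0x4E = 0x5C.
P[2]: T = 0xDF, S = E(K, T) = 0x4F; 0xBD ⊕ 0x4F = 0xF2.
P[3]: T = 0xE0, S = E(K, T) = 0x3C; 0x80 ⊕ 0x3C = 0xBC.
Blocks that differ from the original plaintext: P[3].

P[1] = 0x5C, P[2] = 0xF2, P[3] = 0xBC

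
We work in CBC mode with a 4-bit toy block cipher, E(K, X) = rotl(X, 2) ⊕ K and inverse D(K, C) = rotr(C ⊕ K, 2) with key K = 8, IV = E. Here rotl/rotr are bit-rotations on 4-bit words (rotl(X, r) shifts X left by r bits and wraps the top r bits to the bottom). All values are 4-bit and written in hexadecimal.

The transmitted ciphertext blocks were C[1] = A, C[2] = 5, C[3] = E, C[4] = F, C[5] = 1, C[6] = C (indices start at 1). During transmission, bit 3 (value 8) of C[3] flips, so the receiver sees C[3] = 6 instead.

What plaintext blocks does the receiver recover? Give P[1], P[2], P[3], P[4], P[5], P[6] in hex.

P[1] = 6, P[2] = D, P[3] = E, P[4] = B, P[5] = 9, P[6] = 0

CBC decryption: P_i = D(K, C_i) ⊕ C_{i−1}, with C_{0} = IV.
Only C[3] changed, to 6. In CBC, a change in C_i garbles P_i and flips the same bit in P_{i+1}. Decrypting the received ciphertext:
P[1]: D(K, A) = 8; 8 ⊕ E = 6.
P[2]: D(K, 5) = 7; 7 ⊕ A = D.
P[3]: D(K, 6) = B; B ⊕ 5 = E.
P[4]: D(K, F) = D; D ⊕ 6 = B.
P[5]: D(K, 1) = 6; 6 ⊕ F = 9.
P[6]: D(K, C) = 1; 1 ⊕ 1 = 0.
Blocks that differ from the original plaintext: P[3], P[4].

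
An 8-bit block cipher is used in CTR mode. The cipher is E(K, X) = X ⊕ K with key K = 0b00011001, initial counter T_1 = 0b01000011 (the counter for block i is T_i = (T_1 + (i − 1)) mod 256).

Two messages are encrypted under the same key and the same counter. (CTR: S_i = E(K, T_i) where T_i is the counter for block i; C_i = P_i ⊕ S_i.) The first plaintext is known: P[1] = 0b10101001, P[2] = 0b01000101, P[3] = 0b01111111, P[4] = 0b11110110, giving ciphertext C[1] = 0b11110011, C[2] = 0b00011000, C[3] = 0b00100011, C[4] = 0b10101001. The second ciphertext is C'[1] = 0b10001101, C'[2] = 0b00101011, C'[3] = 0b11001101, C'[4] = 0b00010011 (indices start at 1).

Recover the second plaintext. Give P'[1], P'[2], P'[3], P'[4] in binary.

P'[1] = 0b11010111, P'[2] = 0b01110110, P'[3] = 0b10010001, P'[4] = 0b01001100

In CTR with a reused counter, both messages share the same keystream S_i, so C_i ⊕ C'_i = P_i ⊕ P'_i and thus P'_i = P_i ⊕ C_i ⊕ C'_i.
P'[1]: 0b10101001 ⊕ 0b11110011 ⊕ 0b10001101 = 0b11010111.
P'[2]: 0b01000101 ⊕ 0b00011000 ⊕ 0b00101011 = 0b01110110.
P'[3]: 0b01111111 ⊕ 0b00100011 ⊕ 0b11001101 = 0b10010001.
P'[4]: 0b11110110 ⊕ 0b10101001 ⊕ 0b00010011 = 0b01001100.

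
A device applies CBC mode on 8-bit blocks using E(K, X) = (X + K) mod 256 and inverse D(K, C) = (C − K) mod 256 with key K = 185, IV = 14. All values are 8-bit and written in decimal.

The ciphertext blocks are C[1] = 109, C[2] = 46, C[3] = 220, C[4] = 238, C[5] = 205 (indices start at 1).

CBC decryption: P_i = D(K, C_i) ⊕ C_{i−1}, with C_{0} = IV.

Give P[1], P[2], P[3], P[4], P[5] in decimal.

P[1]: D(K, 109) = 180; 180 ⊕ 14 = 186.
P[2]: D(K, 46) = 117; 117 ⊕ 109 = 24.
P[3]: D(K, 220) = 35; 35 ⊕ 46 = 13.
P[4]: D(K, 238) = 53; 53 ⊕ 220 = 233.
P[5]: D(K, 205) = 20; 20 ⊕ 238 = 250.

P[1] = 186, P[2] = 24, P[3] = 13, P[4] = 233, P[5] = 250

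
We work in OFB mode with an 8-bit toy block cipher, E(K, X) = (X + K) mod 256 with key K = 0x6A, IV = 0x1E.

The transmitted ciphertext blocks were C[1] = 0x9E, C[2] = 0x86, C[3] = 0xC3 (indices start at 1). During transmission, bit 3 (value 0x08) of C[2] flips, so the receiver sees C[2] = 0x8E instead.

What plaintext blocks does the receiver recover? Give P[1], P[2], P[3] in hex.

OFB decryption: S_i = E(K, S_{i−1}) with S_{0} = IV; P_i = C_i ⊕ S_i.
Only C[2] changed, to 0x8E. In OFB, a change in C_i flips the same bit in P_i only; the keystream is unaffected. Decrypting the received ciphertext:
P[1]: S = E(K, 0x1E) = 0x88; 0x9E ⊕ 0x88 = 0x16.
P[2]: S = E(K, 0x88) = 0xF2; 0x8E ⊕ 0xF2 = 0x7C.
P[3]: S = E(K, 0xF2) = 0x5C; 0xC3 ⊕ 0x5C = 0x9F.
Blocks that differ from the original plaintext: P[2].

P[1] = 0x16, P[2] = 0x7C, P[3] = 0x9F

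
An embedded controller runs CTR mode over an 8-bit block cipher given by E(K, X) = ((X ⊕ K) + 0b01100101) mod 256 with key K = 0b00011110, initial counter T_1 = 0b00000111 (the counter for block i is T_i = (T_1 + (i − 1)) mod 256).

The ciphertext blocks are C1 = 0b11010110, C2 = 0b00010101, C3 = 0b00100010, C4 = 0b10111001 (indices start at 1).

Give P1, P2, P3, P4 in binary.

CTR decryption: S_i = E(K, T_i) where T_i is the counter for block i; P_i = C_i ⊕ S_i.
P1: T = 0b00000111, S = E(K, T) = 0b01111110; 0b11010110 ⊕ 0b01111110 = 0b10101000.
P2: T = 0b00001000, S = E(K, T) = 0b01111011; 0b00010101 ⊕ 0b01111011 = 0b01101110.
P3: T = 0b00001001, S = E(K, T) = 0b01111100; 0b00100010 ⊕ 0b01111100 = 0b01011110.
P4: T = 0b00001010, S = E(K, T) = 0b01111001; 0b10111001 ⊕ 0b01111001 = 0b11000000.

P1 = 0b10101000, P2 = 0b01101110, P3 = 0b01011110, P4 = 0b11000000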